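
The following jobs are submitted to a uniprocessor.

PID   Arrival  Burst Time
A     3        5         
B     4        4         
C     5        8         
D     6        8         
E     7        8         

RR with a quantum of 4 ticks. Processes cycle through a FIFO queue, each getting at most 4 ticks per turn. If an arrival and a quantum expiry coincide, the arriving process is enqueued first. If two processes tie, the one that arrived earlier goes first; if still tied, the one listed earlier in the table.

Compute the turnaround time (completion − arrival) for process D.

26

Timeline: | idle 0-3 | A 3-7 | B 7-11 | C 11-15 | D 15-19 | E 19-23 | A 23-24 | C 24-28 | D 28-32 | E 32-36 |
Completion: A=24  B=11  C=28  D=32  E=36
Turnaround (C−A): A=21  B=7  C=23  D=26  E=29
Turnaround(D) = completion − arrival = 32 − 6 = 26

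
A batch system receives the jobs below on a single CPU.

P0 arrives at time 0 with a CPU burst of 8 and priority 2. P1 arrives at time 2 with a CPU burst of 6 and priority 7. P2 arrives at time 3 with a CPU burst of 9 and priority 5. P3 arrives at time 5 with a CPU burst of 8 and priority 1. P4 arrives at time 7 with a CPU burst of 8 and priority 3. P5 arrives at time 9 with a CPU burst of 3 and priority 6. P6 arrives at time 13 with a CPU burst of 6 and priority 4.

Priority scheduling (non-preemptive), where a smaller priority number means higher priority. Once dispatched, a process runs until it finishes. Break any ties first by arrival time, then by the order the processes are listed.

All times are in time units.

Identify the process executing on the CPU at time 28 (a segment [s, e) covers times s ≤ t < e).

P6

Schedule: | P0 0-8 | P3 8-16 | P4 16-24 | P6 24-30 | P2 30-39 | P5 39-42 | P1 42-48 |
Completion: P0=8  P1=48  P2=39  P3=16  P4=24  P5=42  P6=30
Turnaround (C−A): P0=8  P1=46  P2=36  P3=11  P4=17  P5=33  P6=17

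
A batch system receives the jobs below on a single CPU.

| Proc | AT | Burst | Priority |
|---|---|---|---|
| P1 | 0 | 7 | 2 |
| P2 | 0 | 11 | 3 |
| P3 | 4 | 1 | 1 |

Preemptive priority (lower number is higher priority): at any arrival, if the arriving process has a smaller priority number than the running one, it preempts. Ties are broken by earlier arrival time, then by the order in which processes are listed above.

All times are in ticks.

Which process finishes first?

P3

Gantt: | P1 0-4 | P3 4-5 | P1 5-8 | P2 8-19 |
Completion: P1=8  P2=19  P3=5
Turnaround (C−A): P1=8  P2=19  P3=1
Finish order: P3 → P1 → P2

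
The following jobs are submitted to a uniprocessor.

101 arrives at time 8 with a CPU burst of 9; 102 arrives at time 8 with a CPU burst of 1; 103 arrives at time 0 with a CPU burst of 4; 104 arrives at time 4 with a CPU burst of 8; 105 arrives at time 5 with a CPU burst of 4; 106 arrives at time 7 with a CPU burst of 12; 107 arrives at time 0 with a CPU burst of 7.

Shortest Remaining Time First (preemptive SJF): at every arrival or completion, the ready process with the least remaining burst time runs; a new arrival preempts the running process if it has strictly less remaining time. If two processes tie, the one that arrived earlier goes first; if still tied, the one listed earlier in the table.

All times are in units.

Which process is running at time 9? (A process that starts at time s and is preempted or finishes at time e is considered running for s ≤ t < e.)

Schedule: | 103 0-4 | 107 4-5 | 105 5-9 | 102 9-10 | 107 10-16 | 104 16-24 | 101 24-33 | 106 33-45 |
Completion: 101=33  102=10  103=4  104=24  105=9  106=45  107=16
Turnaround (C−A): 101=25  102=2  103=4  104=20  105=4  106=38  107=16

102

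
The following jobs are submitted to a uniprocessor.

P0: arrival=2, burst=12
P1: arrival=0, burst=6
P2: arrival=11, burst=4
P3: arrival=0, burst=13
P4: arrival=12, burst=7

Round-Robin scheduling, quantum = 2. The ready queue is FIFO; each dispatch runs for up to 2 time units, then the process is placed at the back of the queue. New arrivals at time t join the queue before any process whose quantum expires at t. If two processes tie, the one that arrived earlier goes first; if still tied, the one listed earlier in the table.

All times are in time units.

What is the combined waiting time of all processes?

95

Schedule: | P1 0-2 | P3 2-4 | P0 4-6 | P1 6-8 | P3 8-10 | P0 10-12 | P1 12-14 | P3 14-16 | P2 16-18 | P4 18-20 | P0 20-22 | P3 22-24 | P2 24-26 | P4 26-28 | P0 28-30 | P3 30-32 | P4 32-34 | P0 34-36 | P3 36-38 | P4 38-39 | P0 39-41 | P3 41-42 |
Completion: P0=41  P1=14  P2=26  P3=42  P4=39
Waiting = turnaround − burst: P0=27, P1=8, P2=11, P3=29, P4=20
Total waiting = 27 + 8 + 11 + 29 + 20 = 95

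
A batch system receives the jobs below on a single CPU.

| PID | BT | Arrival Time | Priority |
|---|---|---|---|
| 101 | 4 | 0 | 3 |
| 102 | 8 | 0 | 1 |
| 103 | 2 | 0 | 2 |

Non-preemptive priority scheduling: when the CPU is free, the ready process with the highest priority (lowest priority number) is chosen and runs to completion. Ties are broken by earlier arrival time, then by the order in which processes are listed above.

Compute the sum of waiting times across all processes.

18

Gantt: | 102 0-8 | 103 8-10 | 101 10-14 |
Completion: 101=14  102=8  103=10
Waiting = turnaround − burst: 101=10, 102=0, 103=8
Total waiting = 10 + 0 + 8 = 18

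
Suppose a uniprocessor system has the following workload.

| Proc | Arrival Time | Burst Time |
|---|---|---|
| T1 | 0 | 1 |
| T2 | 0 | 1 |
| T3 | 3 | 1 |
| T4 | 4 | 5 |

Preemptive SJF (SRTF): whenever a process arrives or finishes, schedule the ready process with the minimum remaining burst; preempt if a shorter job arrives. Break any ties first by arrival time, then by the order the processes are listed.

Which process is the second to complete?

Schedule: | T1 0-1 | T2 1-2 | idle 2-3 | T3 3-4 | T4 4-9 |
Completion: T1=1  T2=2  T3=4  T4=9
Turnaround (C−A): T1=1  T2=2  T3=1  T4=5
Finish order: T1 → T2 → T3 → T4

T2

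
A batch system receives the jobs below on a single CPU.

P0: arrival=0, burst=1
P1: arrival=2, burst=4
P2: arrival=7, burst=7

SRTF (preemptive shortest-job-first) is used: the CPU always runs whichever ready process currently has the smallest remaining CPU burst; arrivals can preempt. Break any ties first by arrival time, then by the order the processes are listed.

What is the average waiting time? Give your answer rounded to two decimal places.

0.00

Gantt: | P0 0-1 | idle 1-2 | P1 2-6 | idle 6-7 | P2 7-14 |
Completion: P0=1  P1=6  P2=14
Waiting times: P0=0, P1=0, P2=0
Average waiting = (0+0+0) / 3 = 0/3 = 0.00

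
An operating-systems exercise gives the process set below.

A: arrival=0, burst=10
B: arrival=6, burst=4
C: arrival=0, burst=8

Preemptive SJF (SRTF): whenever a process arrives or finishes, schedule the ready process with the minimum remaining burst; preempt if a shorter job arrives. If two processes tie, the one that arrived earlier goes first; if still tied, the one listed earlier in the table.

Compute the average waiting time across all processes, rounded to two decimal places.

4.67

Schedule: | C 0-8 | B 8-12 | A 12-22 |
Completion: A=22  B=12  C=8
Waiting times: A=12, B=2, C=0
Average waiting = (12+2+0) / 3 = 14/3 = 4.67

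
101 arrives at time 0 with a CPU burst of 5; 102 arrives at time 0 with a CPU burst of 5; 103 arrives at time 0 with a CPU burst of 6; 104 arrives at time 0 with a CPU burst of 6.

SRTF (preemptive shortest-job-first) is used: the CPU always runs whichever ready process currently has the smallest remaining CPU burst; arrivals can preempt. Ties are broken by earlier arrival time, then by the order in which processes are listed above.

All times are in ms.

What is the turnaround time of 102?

10

Gantt: | 101 0-5 | 102 5-10 | 103 10-16 | 104 16-22 |
Completion: 101=5  102=10  103=16  104=22
Turnaround (C−A): 101=5  102=10  103=16  104=22
Turnaround(102) = completion − arrival = 10 − 0 = 10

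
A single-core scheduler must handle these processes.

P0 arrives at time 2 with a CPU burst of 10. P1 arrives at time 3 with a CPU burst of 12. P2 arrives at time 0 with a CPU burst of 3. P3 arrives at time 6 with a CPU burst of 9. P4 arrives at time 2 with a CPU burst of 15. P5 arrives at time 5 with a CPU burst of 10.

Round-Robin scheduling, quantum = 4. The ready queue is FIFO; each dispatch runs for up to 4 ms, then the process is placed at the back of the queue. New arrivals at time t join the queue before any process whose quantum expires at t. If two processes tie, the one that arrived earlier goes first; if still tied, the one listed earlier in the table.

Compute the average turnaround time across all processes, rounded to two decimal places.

42.17

Timeline: | P2 0-3 | P0 3-7 | P4 7-11 | P1 11-15 | P5 15-19 | P3 19-23 | P0 23-27 | P4 27-31 | P1 31-35 | P5 35-39 | P3 39-43 | P0 43-45 | P4 45-49 | P1 49-53 | P5 53-55 | P3 55-56 | P4 56-59 |
Completion: P0=45  P1=53  P2=3  P3=56  P4=59  P5=55
Turnaround (C−A): P0=43  P1=50  P2=3  P3=50  P4=57  P5=50
Turnaround times: P0=43, P1=50, P2=3, P3=50, P4=57, P5=50
Average turnaround = (43+50+3+50+57+50) / 6 = 253/6 = 42.17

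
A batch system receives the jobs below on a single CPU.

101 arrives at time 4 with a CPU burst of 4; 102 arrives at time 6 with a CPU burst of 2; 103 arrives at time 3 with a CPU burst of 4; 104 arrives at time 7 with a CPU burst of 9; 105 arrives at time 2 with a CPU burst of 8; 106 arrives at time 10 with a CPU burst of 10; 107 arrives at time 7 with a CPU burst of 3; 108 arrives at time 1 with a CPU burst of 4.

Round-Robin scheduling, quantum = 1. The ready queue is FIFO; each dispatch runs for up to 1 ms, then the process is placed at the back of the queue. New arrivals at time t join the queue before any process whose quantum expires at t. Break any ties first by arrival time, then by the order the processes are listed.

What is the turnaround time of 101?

Gantt: | idle 0-1 | 108 1-2 | 105 2-3 | 108 3-4 | 103 4-5 | 105 5-6 | 101 6-7 | 108 7-8 | 103 8-9 | 102 9-10 | 105 10-11 | 104 11-12 | 107 12-13 | 101 13-14 | 108 14-15 | 103 15-16 | 106 16-17 | 102 17-18 | 105 18-19 | 104 19-20 | 107 20-21 | 101 21-22 | 103 22-23 | 106 23-24 | 105 24-25 | 104 25-26 | 107 26-27 | 101 27-28 | 106 28-29 | 105 29-30 | 104 30-31 | 106 31-32 | 105 32-33 | 104 33-34 | 106 34-35 | 105 35-36 | 104 36-37 | 106 37-38 | 104 38-39 | 106 39-40 | 104 40-41 | 106 41-42 | 104 42-43 | 106 43-45 |
Completion: 101=28  102=18  103=23  104=43  105=36  106=45  107=27  108=15
Turnaround (C−A): 101=24  102=12  103=20  104=36  105=34  106=35  107=20  108=14
Turnaround(101) = completion − arrival = 28 − 4 = 24

24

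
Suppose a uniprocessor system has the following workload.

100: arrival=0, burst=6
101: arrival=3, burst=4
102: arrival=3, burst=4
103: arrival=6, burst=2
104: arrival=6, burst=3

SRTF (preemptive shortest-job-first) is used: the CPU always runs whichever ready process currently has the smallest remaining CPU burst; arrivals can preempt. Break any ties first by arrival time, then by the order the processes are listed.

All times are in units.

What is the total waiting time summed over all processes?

22

Schedule: | 100 0-6 | 103 6-8 | 104 8-11 | 101 11-15 | 102 15-19 |
Completion: 100=6  101=15  102=19  103=8  104=11
Waiting = turnaround − burst: 100=0, 101=8, 102=12, 103=0, 104=2
Total waiting = 0 + 8 + 12 + 0 + 2 = 22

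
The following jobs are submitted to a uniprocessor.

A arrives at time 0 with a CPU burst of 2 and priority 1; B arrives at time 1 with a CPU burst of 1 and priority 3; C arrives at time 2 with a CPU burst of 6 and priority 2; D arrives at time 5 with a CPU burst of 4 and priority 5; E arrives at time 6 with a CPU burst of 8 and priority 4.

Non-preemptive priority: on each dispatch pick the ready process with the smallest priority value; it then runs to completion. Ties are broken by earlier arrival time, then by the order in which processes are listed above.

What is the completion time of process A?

Schedule: | A 0-2 | C 2-8 | B 8-9 | E 9-17 | D 17-21 |
Completion: A=2  B=9  C=8  D=21  E=17
Turnaround (C−A): A=2  B=8  C=6  D=16  E=11

2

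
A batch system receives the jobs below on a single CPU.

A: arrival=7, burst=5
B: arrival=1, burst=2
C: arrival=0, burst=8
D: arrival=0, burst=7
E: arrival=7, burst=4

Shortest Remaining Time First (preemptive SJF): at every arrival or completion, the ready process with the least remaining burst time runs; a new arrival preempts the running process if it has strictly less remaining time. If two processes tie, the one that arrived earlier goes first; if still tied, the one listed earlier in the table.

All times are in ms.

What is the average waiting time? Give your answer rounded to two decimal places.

5.60

Schedule: | D 0-1 | B 1-3 | D 3-9 | E 9-13 | A 13-18 | C 18-26 |
Completion: A=18  B=3  C=26  D=9  E=13
Turnaround (C−A): A=11  B=2  C=26  D=9  E=6
Waiting times: A=6, B=0, C=18, D=2, E=2
Average waiting = (6+0+18+2+2) / 5 = 28/5 = 5.60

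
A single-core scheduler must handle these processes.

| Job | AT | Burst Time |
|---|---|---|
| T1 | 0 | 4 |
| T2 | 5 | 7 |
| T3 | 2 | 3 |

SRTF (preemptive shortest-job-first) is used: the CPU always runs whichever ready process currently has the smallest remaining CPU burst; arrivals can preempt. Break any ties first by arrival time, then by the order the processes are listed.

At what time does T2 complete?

14

Gantt: | T1 0-4 | T3 4-7 | T2 7-14 |
Completion: T1=4  T2=14  T3=7
Turnaround (C−A): T1=4  T2=9  T3=5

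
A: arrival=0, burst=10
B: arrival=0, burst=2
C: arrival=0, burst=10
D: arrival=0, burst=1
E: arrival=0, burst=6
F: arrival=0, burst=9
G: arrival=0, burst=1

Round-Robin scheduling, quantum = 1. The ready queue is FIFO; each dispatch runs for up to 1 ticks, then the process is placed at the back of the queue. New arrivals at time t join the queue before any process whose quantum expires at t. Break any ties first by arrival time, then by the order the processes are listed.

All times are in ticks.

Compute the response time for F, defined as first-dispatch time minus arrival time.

5

Schedule: | A 0-1 | B 1-2 | C 2-3 | D 3-4 | E 4-5 | F 5-6 | G 6-7 | A 7-8 | B 8-9 | C 9-10 | E 10-11 | F 11-12 | A 12-13 | C 13-14 | E 14-15 | F 15-16 | A 16-17 | C 17-18 | E 18-19 | F 19-20 | A 20-21 | C 21-22 | E 22-23 | F 23-24 | A 24-25 | C 25-26 | E 26-27 | F 27-28 | A 28-29 | C 29-30 | F 30-31 | A 31-32 | C 32-33 | F 33-34 | A 34-35 | C 35-36 | F 36-37 | A 37-38 | C 38-39 |
Completion: A=38  B=9  C=39  D=4  E=27  F=37  G=7
Response(F) = first start − arrival = 5 − 0 = 5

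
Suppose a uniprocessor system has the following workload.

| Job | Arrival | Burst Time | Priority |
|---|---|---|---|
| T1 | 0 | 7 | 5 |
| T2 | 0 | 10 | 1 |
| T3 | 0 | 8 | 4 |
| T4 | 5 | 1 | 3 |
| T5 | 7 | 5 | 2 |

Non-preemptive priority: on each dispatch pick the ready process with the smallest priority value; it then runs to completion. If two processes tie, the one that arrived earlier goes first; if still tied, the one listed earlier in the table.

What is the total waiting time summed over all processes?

Timeline: | T2 0-10 | T5 10-15 | T4 15-16 | T3 16-24 | T1 24-31 |
Completion: T1=31  T2=10  T3=24  T4=16  T5=15
Waiting = turnaround − burst: T1=24, T2=0, T3=16, T4=10, T5=3
Total waiting = 24 + 0 + 16 + 10 + 3 = 53

53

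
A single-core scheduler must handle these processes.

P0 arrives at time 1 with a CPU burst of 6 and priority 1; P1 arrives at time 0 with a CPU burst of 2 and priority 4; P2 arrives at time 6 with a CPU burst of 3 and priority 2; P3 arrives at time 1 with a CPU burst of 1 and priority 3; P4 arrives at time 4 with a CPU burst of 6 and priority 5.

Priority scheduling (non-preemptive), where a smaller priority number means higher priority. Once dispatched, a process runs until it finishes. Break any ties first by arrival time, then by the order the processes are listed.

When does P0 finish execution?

8

Gantt: | P1 0-2 | P0 2-8 | P2 8-11 | P3 11-12 | P4 12-18 |
Completion: P0=8  P1=2  P2=11  P3=12  P4=18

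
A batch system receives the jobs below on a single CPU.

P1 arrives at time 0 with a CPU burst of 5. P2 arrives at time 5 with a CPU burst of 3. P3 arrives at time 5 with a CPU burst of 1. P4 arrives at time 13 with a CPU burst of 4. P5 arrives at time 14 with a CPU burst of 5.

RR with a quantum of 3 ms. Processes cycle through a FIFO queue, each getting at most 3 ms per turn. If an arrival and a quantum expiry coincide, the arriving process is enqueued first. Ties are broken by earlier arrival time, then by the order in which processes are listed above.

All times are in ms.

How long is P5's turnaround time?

Timeline: | P1 0-5 | P2 5-8 | P3 8-9 | idle 9-13 | P4 13-16 | P5 16-19 | P4 19-20 | P5 20-22 |
Completion: P1=5  P2=8  P3=9  P4=20  P5=22
Turnaround (C−A): P1=5  P2=3  P3=4  P4=7  P5=8
Turnaround(P5) = completion − arrival = 22 − 14 = 8

8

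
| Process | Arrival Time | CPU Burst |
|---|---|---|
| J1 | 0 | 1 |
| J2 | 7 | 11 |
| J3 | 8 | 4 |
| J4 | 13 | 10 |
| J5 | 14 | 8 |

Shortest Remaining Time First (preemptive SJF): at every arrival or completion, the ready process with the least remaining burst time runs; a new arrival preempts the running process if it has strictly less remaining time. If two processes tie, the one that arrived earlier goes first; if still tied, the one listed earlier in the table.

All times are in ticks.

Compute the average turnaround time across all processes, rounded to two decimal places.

Gantt: | J1 0-1 | idle 1-7 | J2 7-8 | J3 8-12 | J2 12-22 | J5 22-30 | J4 30-40 |
Completion: J1=1  J2=22  J3=12  J4=40  J5=30
Turnaround times: J1=1, J2=15, J3=4, J4=27, J5=16
Average turnaround = (1+15+4+27+16) / 5 = 63/5 = 12.60

12.60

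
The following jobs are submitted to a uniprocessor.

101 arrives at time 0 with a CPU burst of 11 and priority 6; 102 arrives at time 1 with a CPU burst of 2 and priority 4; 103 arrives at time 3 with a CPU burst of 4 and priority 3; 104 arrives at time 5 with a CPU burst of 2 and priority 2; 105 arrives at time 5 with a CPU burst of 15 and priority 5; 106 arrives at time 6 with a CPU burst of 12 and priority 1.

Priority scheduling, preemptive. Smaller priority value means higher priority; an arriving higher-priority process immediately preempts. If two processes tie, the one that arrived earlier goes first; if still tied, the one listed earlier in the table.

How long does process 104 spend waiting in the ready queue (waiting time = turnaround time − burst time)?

12

Gantt: | 101 0-1 | 102 1-3 | 103 3-5 | 104 5-6 | 106 6-18 | 104 18-19 | 103 19-21 | 105 21-36 | 101 36-46 |
Completion: 101=46  102=3  103=21  104=19  105=36  106=18
Turnaround (C−A): 101=46  102=2  103=18  104=14  105=31  106=12
Waiting(104) = turnaround − burst = 14 − 2 = 12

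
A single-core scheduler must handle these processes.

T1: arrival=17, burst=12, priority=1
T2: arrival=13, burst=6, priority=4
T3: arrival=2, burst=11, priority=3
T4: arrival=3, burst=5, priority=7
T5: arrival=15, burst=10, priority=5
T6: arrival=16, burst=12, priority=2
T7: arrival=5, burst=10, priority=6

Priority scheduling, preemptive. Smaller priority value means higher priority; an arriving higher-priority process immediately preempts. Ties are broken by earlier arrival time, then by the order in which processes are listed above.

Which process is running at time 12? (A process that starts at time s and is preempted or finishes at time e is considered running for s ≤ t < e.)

T3

Timeline: | idle 0-2 | T3 2-13 | T2 13-16 | T6 16-17 | T1 17-29 | T6 29-40 | T2 40-43 | T5 43-53 | T7 53-63 | T4 63-68 |
Completion: T1=29  T2=43  T3=13  T4=68  T5=53  T6=40  T7=63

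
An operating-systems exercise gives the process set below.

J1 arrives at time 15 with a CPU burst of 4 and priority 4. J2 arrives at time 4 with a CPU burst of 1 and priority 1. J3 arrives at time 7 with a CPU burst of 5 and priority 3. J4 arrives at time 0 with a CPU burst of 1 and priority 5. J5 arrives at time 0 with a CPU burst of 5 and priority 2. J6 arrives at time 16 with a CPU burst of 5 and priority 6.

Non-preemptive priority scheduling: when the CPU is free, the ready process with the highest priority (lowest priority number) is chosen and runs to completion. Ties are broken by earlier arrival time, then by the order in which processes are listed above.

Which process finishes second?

J2

Gantt: | J5 0-5 | J2 5-6 | J4 6-7 | J3 7-12 | idle 12-15 | J1 15-19 | J6 19-24 |
Completion: J1=19  J2=6  J3=12  J4=7  J5=5  J6=24
Turnaround (C−A): J1=4  J2=2  J3=5  J4=7  J5=5  J6=8
Finish order: J5 → J2 → J4 → J3 → J1 → J6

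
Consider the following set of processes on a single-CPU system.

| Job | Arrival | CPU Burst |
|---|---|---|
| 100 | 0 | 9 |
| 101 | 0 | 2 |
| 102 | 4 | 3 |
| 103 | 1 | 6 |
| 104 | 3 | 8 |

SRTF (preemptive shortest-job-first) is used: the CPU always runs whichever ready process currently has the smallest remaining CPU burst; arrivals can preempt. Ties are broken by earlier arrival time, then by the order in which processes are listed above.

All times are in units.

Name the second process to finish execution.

Gantt: | 101 0-2 | 103 2-4 | 102 4-7 | 103 7-11 | 104 11-19 | 100 19-28 |
Completion: 100=28  101=2  102=7  103=11  104=19
Turnaround (C−A): 100=28  101=2  102=3  103=10  104=16
Finish order: 101 → 102 → 103 → 104 → 100

102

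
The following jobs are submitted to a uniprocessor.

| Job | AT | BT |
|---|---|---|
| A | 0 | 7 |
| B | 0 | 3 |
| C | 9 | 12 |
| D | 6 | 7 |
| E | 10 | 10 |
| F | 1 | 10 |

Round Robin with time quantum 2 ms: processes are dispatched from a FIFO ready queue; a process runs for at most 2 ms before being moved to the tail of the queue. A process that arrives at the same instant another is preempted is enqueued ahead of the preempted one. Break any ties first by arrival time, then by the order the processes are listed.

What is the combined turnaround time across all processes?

179

Timeline: | A 0-2 | B 2-4 | F 4-6 | A 6-8 | B 8-9 | D 9-11 | F 11-13 | A 13-15 | C 15-17 | E 17-19 | D 19-21 | F 21-23 | A 23-24 | C 24-26 | E 26-28 | D 28-30 | F 30-32 | C 32-34 | E 34-36 | D 36-37 | F 37-39 | C 39-41 | E 41-43 | C 43-45 | E 45-47 | C 47-49 |
Completion: A=24  B=9  C=49  D=37  E=47  F=39
Turnaround = completion − arrival: A=24, B=9, C=40, D=31, E=37, F=38
Total turnaround = 24 + 9 + 40 + 31 + 37 + 38 = 179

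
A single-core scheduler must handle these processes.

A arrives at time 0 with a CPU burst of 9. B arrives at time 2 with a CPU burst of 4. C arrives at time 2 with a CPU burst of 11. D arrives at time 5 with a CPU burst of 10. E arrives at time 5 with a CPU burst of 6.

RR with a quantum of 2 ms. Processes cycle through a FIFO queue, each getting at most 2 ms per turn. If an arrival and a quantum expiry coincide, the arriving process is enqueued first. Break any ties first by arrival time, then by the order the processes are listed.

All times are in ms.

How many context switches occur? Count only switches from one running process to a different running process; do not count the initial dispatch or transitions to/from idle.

20

Timeline: | A 0-2 | B 2-4 | C 4-6 | A 6-8 | B 8-10 | D 10-12 | E 12-14 | C 14-16 | A 16-18 | D 18-20 | E 20-22 | C 22-24 | A 24-26 | D 26-28 | E 28-30 | C 30-32 | A 32-33 | D 33-35 | C 35-37 | D 37-39 | C 39-40 |
Completion: A=33  B=10  C=40  D=39  E=30
Turnaround (C−A): A=33  B=8  C=38  D=34  E=25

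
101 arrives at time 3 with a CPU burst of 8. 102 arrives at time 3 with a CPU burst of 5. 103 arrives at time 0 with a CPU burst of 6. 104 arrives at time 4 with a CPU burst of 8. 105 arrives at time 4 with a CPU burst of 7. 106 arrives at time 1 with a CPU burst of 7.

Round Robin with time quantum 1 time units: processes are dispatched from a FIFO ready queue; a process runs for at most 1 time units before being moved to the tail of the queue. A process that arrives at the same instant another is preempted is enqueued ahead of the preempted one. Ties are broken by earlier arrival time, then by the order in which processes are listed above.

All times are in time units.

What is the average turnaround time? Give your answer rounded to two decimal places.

Timeline: | 103 0-1 | 106 1-2 | 103 2-3 | 106 3-4 | 101 4-5 | 102 5-6 | 103 6-7 | 104 7-8 | 105 8-9 | 106 9-10 | 101 10-11 | 102 11-12 | 103 12-13 | 104 13-14 | 105 14-15 | 106 15-16 | 101 16-17 | 102 17-18 | 103 18-19 | 104 19-20 | 105 20-21 | 106 21-22 | 101 22-23 | 102 23-24 | 103 24-25 | 104 25-26 | 105 26-27 | 106 27-28 | 101 28-29 | 102 29-30 | 104 30-31 | 105 31-32 | 106 32-33 | 101 33-34 | 104 34-35 | 105 35-36 | 101 36-37 | 104 37-38 | 105 38-39 | 101 39-40 | 104 40-41 |
Completion: 101=40  102=30  103=25  104=41  105=39  106=33
Turnaround times: 101=37, 102=27, 103=25, 104=37, 105=35, 106=32
Average turnaround = (37+27+25+37+35+32) / 6 = 193/6 = 32.17

32.17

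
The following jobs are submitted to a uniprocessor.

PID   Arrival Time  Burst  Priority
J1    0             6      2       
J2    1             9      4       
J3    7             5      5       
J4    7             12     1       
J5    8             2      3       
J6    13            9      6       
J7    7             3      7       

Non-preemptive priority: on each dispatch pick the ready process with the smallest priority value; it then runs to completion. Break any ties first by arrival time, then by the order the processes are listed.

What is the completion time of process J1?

Gantt: | J1 0-6 | J2 6-15 | J4 15-27 | J5 27-29 | J3 29-34 | J6 34-43 | J7 43-46 |
Completion: J1=6  J2=15  J3=34  J4=27  J5=29  J6=43  J7=46

6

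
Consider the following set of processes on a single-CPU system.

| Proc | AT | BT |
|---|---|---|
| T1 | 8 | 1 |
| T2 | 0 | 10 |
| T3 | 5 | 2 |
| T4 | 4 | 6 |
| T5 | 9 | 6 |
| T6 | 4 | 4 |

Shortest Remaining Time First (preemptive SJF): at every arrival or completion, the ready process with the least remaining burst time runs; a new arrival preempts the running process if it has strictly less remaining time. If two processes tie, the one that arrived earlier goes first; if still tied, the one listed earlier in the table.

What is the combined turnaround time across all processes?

Gantt: | T2 0-4 | T6 4-5 | T3 5-7 | T6 7-8 | T1 8-9 | T6 9-11 | T2 11-17 | T4 17-23 | T5 23-29 |
Completion: T1=9  T2=17  T3=7  T4=23  T5=29  T6=11
Turnaround (C−A): T1=1  T2=17  T3=2  T4=19  T5=20  T6=7
Turnaround = completion − arrival: T1=1, T2=17, T3=2, T4=19, T5=20, T6=7
Total turnaround = 1 + 17 + 2 + 19 + 20 + 7 = 66

66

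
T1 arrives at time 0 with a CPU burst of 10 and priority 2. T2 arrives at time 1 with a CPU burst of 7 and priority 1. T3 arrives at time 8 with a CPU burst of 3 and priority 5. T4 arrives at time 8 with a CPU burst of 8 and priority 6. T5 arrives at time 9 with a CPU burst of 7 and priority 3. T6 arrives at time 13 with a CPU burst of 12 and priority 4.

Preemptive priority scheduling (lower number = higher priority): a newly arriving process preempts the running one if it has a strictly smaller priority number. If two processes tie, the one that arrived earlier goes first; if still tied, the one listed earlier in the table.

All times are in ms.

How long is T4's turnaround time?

Timeline: | T1 0-1 | T2 1-8 | T1 8-17 | T5 17-24 | T6 24-36 | T3 36-39 | T4 39-47 |
Completion: T1=17  T2=8  T3=39  T4=47  T5=24  T6=36
Turnaround (C−A): T1=17  T2=7  T3=31  T4=39  T5=15  T6=23
Turnaround(T4) = completion − arrival = 47 − 8 = 39

39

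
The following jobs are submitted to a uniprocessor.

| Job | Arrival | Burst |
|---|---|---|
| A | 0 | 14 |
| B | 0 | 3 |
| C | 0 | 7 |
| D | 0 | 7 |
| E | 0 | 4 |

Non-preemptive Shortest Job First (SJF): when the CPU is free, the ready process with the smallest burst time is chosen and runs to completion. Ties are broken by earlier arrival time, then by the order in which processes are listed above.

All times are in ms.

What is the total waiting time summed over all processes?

Schedule: | B 0-3 | E 3-7 | C 7-14 | D 14-21 | A 21-35 |
Completion: A=35  B=3  C=14  D=21  E=7
Turnaround (C−A): A=35  B=3  C=14  D=21  E=7
Waiting = turnaround − burst: A=21, B=0, C=7, D=14, E=3
Total waiting = 21 + 0 + 7 + 14 + 3 = 45

45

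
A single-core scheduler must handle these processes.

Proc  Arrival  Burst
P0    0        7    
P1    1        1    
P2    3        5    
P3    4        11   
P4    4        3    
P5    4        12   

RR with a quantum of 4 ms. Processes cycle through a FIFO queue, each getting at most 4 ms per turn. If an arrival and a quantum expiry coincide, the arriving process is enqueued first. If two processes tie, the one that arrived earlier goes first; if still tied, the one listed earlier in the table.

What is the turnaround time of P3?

Schedule: | P0 0-4 | P1 4-5 | P2 5-9 | P3 9-13 | P4 13-16 | P5 16-20 | P0 20-23 | P2 23-24 | P3 24-28 | P5 28-32 | P3 32-35 | P5 35-39 |
Completion: P0=23  P1=5  P2=24  P3=35  P4=16  P5=39
Turnaround (C−A): P0=23  P1=4  P2=21  P3=31  P4=12  P5=35
Turnaround(P3) = completion − arrival = 35 − 4 = 31

31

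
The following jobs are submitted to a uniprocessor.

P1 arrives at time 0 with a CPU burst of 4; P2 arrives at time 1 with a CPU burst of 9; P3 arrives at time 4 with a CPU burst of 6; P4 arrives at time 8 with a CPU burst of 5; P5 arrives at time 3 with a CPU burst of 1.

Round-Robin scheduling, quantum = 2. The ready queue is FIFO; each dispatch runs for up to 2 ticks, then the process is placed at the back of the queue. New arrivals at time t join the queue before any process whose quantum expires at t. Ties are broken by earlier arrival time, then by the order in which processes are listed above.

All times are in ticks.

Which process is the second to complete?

Gantt: | P1 0-2 | P2 2-4 | P1 4-6 | P5 6-7 | P3 7-9 | P2 9-11 | P4 11-13 | P3 13-15 | P2 15-17 | P4 17-19 | P3 19-21 | P2 21-23 | P4 23-24 | P2 24-25 |
Completion: P1=6  P2=25  P3=21  P4=24  P5=7
Turnaround (C−A): P1=6  P2=24  P3=17  P4=16  P5=4
Finish order: P1 → P5 → P3 → P4 → P2

P5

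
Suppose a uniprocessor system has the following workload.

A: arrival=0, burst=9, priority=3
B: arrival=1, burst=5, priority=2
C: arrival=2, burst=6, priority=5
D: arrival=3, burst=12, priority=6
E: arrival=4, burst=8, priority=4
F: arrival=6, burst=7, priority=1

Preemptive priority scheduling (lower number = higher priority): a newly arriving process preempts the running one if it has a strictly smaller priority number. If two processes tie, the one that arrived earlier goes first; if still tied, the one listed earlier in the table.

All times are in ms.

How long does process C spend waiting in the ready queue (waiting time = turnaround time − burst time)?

Schedule: | A 0-1 | B 1-6 | F 6-13 | A 13-21 | E 21-29 | C 29-35 | D 35-47 |
Completion: A=21  B=6  C=35  D=47  E=29  F=13
Turnaround (C−A): A=21  B=5  C=33  D=44  E=25  F=7
Waiting(C) = turnaround − burst = 33 − 6 = 27

27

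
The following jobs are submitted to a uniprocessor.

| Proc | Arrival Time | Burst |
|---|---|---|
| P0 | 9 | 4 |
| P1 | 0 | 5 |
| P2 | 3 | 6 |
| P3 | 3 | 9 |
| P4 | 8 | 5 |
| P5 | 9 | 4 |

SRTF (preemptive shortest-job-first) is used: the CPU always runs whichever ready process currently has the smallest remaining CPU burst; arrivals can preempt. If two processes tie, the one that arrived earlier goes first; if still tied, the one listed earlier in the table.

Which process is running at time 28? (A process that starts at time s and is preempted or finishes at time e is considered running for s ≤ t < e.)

P3

Gantt: | P1 0-5 | P2 5-11 | P0 11-15 | P5 15-19 | P4 19-24 | P3 24-33 |
Completion: P0=15  P1=5  P2=11  P3=33  P4=24  P5=19
Turnaround (C−A): P0=6  P1=5  P2=8  P3=30  P4=16  P5=10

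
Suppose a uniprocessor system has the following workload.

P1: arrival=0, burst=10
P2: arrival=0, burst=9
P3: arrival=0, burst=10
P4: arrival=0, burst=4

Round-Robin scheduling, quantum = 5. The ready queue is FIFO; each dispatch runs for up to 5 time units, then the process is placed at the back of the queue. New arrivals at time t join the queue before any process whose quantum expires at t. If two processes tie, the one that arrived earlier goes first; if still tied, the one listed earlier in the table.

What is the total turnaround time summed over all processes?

Schedule: | P1 0-5 | P2 5-10 | P3 10-15 | P4 15-19 | P1 19-24 | P2 24-28 | P3 28-33 |
Completion: P1=24  P2=28  P3=33  P4=19
Turnaround (C−A): P1=24  P2=28  P3=33  P4=19
Turnaround = completion − arrival: P1=24, P2=28, P3=33, P4=19
Total turnaround = 24 + 28 + 33 + 19 = 104

104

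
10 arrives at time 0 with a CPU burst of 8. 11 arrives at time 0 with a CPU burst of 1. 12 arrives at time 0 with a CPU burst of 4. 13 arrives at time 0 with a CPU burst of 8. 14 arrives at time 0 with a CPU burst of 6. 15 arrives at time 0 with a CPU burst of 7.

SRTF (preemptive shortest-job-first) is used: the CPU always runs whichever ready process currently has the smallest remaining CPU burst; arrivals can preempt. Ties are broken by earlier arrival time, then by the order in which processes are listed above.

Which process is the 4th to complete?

15

Gantt: | 11 0-1 | 12 1-5 | 14 5-11 | 15 11-18 | 10 18-26 | 13 26-34 |
Completion: 10=26  11=1  12=5  13=34  14=11  15=18
Turnaround (C−A): 10=26  11=1  12=5  13=34  14=11  15=18
Finish order: 11 → 12 → 14 → 15 → 10 → 13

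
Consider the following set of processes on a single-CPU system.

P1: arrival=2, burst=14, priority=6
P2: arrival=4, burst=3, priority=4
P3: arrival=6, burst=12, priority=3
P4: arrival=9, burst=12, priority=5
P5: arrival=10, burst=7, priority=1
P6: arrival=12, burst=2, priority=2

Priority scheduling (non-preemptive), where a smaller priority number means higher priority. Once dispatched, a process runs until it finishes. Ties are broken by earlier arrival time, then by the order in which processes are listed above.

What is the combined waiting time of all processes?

100

Schedule: | idle 0-2 | P1 2-16 | P5 16-23 | P6 23-25 | P3 25-37 | P2 37-40 | P4 40-52 |
Completion: P1=16  P2=40  P3=37  P4=52  P5=23  P6=25
Waiting = turnaround − burst: P1=0, P2=33, P3=19, P4=31, P5=6, P6=11
Total waiting = 0 + 33 + 19 + 31 + 6 + 11 = 100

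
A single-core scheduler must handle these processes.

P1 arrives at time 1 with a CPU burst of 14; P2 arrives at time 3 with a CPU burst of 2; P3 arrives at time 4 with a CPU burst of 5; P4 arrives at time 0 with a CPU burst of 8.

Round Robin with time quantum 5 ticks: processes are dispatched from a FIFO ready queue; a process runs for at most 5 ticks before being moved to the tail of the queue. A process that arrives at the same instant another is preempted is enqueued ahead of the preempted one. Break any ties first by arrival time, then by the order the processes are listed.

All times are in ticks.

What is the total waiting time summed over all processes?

41

Gantt: | P4 0-5 | P1 5-10 | P2 10-12 | P3 12-17 | P4 17-20 | P1 20-29 |
Completion: P1=29  P2=12  P3=17  P4=20
Turnaround (C−A): P1=28  P2=9  P3=13  P4=20
Waiting = turnaround − burst: P1=14, P2=7, P3=8, P4=12
Total waiting = 14 + 7 + 8 + 12 = 41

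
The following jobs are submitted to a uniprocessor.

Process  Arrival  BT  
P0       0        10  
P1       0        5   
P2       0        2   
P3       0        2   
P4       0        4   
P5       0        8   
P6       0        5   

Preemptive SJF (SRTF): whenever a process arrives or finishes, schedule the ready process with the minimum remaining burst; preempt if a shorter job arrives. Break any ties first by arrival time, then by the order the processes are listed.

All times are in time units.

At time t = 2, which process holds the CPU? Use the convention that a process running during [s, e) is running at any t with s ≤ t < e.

P3

Schedule: | P2 0-2 | P3 2-4 | P4 4-8 | P1 8-13 | P6 13-18 | P5 18-26 | P0 26-36 |
Completion: P0=36  P1=13  P2=2  P3=4  P4=8  P5=26  P6=18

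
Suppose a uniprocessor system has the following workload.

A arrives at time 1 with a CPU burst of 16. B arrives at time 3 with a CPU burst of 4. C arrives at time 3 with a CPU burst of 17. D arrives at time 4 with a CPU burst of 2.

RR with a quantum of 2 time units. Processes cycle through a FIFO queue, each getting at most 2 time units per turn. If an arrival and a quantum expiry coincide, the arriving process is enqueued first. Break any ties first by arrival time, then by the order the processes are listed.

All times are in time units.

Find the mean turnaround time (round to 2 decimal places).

22.50

Timeline: | idle 0-1 | A 1-3 | B 3-5 | C 5-7 | A 7-9 | D 9-11 | B 11-13 | C 13-15 | A 15-17 | C 17-19 | A 19-21 | C 21-23 | A 23-25 | C 25-27 | A 27-29 | C 29-31 | A 31-33 | C 33-35 | A 35-37 | C 37-40 |
Completion: A=37  B=13  C=40  D=11
Turnaround (C−A): A=36  B=10  C=37  D=7
Turnaround times: A=36, B=10, C=37, D=7
Average turnaround = (36+10+37+7) / 4 = 90/4 = 22.50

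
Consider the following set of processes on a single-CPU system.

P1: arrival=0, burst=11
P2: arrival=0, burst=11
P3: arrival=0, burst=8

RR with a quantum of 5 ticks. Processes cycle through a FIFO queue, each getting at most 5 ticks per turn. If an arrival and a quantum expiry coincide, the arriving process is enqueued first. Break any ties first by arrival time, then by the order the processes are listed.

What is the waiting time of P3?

Schedule: | P1 0-5 | P2 5-10 | P3 10-15 | P1 15-20 | P2 20-25 | P3 25-28 | P1 28-29 | P2 29-30 |
Completion: P1=29  P2=30  P3=28
Turnaround (C−A): P1=29  P2=30  P3=28
Waiting(P3) = turnaround − burst = 28 − 8 = 20

20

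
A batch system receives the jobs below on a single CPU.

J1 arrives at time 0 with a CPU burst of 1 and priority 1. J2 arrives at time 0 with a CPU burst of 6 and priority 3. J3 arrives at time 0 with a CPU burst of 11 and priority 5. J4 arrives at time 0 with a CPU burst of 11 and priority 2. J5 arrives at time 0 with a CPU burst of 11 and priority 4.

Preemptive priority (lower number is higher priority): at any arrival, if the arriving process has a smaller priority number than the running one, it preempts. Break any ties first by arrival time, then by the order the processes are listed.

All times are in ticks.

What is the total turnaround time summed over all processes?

100

Schedule: | J1 0-1 | J4 1-12 | J2 12-18 | J5 18-29 | J3 29-40 |
Completion: J1=1  J2=18  J3=40  J4=12  J5=29
Turnaround = completion − arrival: J1=1, J2=18, J3=40, J4=12, J5=29
Total turnaround = 1 + 18 + 40 + 12 + 29 = 100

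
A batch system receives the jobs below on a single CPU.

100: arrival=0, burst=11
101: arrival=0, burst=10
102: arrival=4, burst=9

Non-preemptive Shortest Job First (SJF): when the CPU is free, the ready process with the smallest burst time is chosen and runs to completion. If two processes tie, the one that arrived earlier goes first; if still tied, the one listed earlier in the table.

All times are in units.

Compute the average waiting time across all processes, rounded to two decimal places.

Schedule: | 101 0-10 | 102 10-19 | 100 19-30 |
Completion: 100=30  101=10  102=19
Turnaround (C−A): 100=30  101=10  102=15
Waiting times: 100=19, 101=0, 102=6
Average waiting = (19+0+6) / 3 = 25/3 = 8.33

8.33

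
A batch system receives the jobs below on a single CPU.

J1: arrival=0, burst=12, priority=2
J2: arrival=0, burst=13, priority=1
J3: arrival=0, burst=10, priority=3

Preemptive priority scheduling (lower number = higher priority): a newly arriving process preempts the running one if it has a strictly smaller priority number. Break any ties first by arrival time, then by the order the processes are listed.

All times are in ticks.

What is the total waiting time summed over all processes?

38

Timeline: | J2 0-13 | J1 13-25 | J3 25-35 |
Completion: J1=25  J2=13  J3=35
Waiting = turnaround − burst: J1=13, J2=0, J3=25
Total waiting = 13 + 0 + 25 = 38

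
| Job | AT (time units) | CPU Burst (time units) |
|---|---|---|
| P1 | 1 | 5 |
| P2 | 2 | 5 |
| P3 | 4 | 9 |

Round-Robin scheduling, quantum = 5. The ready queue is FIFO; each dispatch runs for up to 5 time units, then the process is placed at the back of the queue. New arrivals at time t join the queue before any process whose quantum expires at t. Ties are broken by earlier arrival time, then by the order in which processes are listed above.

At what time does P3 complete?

Gantt: | idle 0-1 | P1 1-6 | P2 6-11 | P3 11-20 |
Completion: P1=6  P2=11  P3=20

20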